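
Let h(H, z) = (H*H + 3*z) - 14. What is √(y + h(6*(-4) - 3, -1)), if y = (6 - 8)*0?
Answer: 2*√178 ≈ 26.683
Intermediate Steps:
h(H, z) = -14 + H² + 3*z (h(H, z) = (H² + 3*z) - 14 = -14 + H² + 3*z)
y = 0 (y = -2*0 = 0)
√(y + h(6*(-4) - 3, -1)) = √(0 + (-14 + (6*(-4) - 3)² + 3*(-1))) = √(0 + (-14 + (-24 - 3)² - 3)) = √(0 + (-14 + (-27)² - 3)) = √(0 + (-14 + 729 - 3)) = √(0 + 712) = √712 = 2*√178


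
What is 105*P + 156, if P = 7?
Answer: 891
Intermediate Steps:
105*P + 156 = 105*7 + 156 = 735 + 156 = 891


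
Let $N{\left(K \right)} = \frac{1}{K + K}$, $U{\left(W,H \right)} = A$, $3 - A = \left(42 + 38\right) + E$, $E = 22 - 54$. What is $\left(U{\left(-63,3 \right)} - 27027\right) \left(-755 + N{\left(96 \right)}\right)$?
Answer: $20439219$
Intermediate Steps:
$E = -32$
$A = -45$ ($A = 3 - \left(\left(42 + 38\right) - 32\right) = 3 - \left(80 - 32\right) = 3 - 48 = -45$)
$U{\left(W,H \right)} = -45$
$N{\left(K \right)} = \frac{1}{2 K}$
$\left(U{\left(-63,3 \right)} - 27027\right) \left(-755 + N{\left(96 \right)}\right) = \left(-45 - 27027\right) \left(-755 + \frac{1}{2 \cdot 96}\right) = - 27072 \left(-755 + \frac{1}{2} \cdot \frac{1}{96}\right) = - 27072 \left(-755 + \frac{1}{192}\right) = \left(-27072\right) \left(- \frac{144959}{192}\right) = 20439219$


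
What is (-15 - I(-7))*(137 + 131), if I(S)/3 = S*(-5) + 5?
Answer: -36180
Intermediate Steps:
I(S) = 15 - 15*S (I(S) = 3*(S*(-5) + 5) = 3*(-5*S + 5) = 3*(5 - 5*S) = 15 - 15*S)
(-15 - I(-7))*(137 + 131) = (-15 - (15 - 15*(-7)))*(137 + 131) = (-15 - (15 + 105))*268 = (-15 - 1*120)*268 = (-15 - 120)*268 = -135*268 = -36180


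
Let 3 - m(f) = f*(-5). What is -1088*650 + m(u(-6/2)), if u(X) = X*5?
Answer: -707272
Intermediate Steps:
u(X) = 5*X
m(f) = 3 + 5*f (m(f) = 3 - f*(-5) = 3 - (-5)*f = 3 + 5*f)
-1088*650 + m(u(-6/2)) = -1088*650 + (3 + 5*(5*(-6/2))) = -707200 + (3 + 5*(5*(-6*1/2))) = -707200 + (3 + 5*(5*(-3))) = -707200 + (3 + 5*(-15)) = -707200 + (3 - 75) = -707200 - 72 = -707272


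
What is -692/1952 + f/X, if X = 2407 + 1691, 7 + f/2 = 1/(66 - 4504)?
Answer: -794164811/2218804728 ≈ -0.35792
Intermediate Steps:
f = -31067/2219 (f = -14 + 2/(66 - 4504) = -14 + 2/(-4438) = -14 + 2*(-1/4438) = -14 - 1/2219 = -31067/2219 ≈ -14.000)
X = 4098
-692/1952 + f/X = -692/1952 - 31067/2219/4098 = -692*1/1952 - 31067/2219*1/4098 = -173/488 - 31067/9093462 = -794164811/2218804728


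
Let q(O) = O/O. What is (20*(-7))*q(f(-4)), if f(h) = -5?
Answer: -140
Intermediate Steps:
q(O) = 1
(20*(-7))*q(f(-4)) = (20*(-7))*1 = -140*1 = -140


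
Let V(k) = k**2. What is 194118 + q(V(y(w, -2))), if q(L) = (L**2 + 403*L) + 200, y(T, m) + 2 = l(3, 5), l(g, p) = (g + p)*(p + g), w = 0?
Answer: 16519786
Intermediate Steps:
l(g, p) = (g + p)**2 (l(g, p) = (g + p)*(g + p) = (g + p)**2)
y(T, m) = 62 (y(T, m) = -2 + (3 + 5)**2 = -2 + 8**2 = -2 + 64 = 62)
q(L) = 200 + L**2 + 403*L
194118 + q(V(y(w, -2))) = 194118 + (200 + (62**2)**2 + 403*62**2) = 194118 + (200 + 3844**2 + 403*3844) = 194118 + (200 + 14776336 + 1549132) = 194118 + 16325668 = 16519786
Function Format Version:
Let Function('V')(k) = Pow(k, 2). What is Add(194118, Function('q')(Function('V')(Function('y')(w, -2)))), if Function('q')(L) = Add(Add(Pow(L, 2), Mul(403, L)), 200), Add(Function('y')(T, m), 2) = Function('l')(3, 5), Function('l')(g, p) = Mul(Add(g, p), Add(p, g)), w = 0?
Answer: 16519786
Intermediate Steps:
Function('l')(g, p) = Pow(Add(g, p), 2) (Function('l')(g, p) = Mul(Add(g, p), Add(g, p)) = Pow(Add(g, p), 2))
Function('y')(T, m) = 62 (Function('y')(T, m) = Add(-2, Pow(Add(3, 5), 2)) = Add(-2, Pow(8, 2)) = Add(-2, 64) = 62)
Function('q')(L) = Add(200, Pow(L, 2), Mul(403, L))
Add(194118, Function('q')(Function('V')(Function('y')(w, -2)))) = Add(194118, Add(200, Pow(Pow(62, 2), 2), Mul(403, Pow(62, 2)))) = Add(194118, Add(200, Pow(3844, 2), Mul(403, 3844))) = Add(194118, Add(200, 14776336, 1549132)) = Add(194118, 16325668) = 16519786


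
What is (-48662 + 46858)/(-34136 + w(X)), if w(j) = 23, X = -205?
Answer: 1804/34113 ≈ 0.052883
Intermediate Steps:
(-48662 + 46858)/(-34136 + w(X)) = (-48662 + 46858)/(-34136 + 23) = -1804/(-34113) = -1804*(-1/34113) = 1804/34113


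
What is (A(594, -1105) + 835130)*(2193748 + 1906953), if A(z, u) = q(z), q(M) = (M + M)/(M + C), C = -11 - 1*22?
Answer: 58218660869446/17 ≈ 3.4246e+12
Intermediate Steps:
C = -33 (C = -11 - 22 = -33)
q(M) = 2*M/(-33 + M) (q(M) = (M + M)/(M - 33) = (2*M)/(-33 + M) = 2*M/(-33 + M))
A(z, u) = 2*z/(-33 + z)
(A(594, -1105) + 835130)*(2193748 + 1906953) = (2*594/(-33 + 594) + 835130)*(2193748 + 1906953) = (2*594/561 + 835130)*4100701 = (2*594*(1/561) + 835130)*4100701 = (36/17 + 835130)*4100701 = (14197246/17)*4100701 = 58218660869446/17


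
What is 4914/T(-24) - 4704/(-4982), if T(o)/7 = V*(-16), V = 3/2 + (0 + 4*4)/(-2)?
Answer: 76665/9964 ≈ 7.6942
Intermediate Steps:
V = -13/2 (V = 3*(½) + (0 + 16)*(-½) = 3/2 + 16*(-½) = 3/2 - 8 = -13/2 ≈ -6.5000)
T(o) = 728 (T(o) = 7*(-13/2*(-16)) = 7*104 = 728)
4914/T(-24) - 4704/(-4982) = 4914/728 - 4704/(-4982) = 4914*(1/728) - 4704*(-1/4982) = 27/4 + 2352/2491 = 76665/9964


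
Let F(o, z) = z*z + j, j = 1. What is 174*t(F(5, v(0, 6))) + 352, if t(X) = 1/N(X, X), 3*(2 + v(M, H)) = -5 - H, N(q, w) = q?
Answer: 53231/149 ≈ 357.25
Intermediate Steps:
v(M, H) = -11/3 - H/3 (v(M, H) = -2 + (-5 - H)/3 = -2 + (-5/3 - H/3) = -11/3 - H/3)
F(o, z) = 1 + z**2 (F(o, z) = z*z + 1 = z**2 + 1 = 1 + z**2)
t(X) = 1/X
174*t(F(5, v(0, 6))) + 352 = 174/(1 + (-11/3 - 1/3*6)**2) + 352 = 174/(1 + (-11/3 - 2)**2) + 352 = 174/(1 + (-17/3)**2) + 352 = 174/(1 + 289/9) + 352 = 174/(298/9) + 352 = 174*(9/298) + 352 = 783/149 + 352 = 53231/149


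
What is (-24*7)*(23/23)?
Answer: -168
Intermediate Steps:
(-24*7)*(23/23) = -3864/23 = -168*1 = -168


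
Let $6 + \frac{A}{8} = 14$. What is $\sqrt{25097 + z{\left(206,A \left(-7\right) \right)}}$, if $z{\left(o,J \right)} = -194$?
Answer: $3 \sqrt{2767} \approx 157.81$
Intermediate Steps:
$A = 64$ ($A = -48 + 8 \cdot 14 = -48 + 112 = 64$)
$\sqrt{25097 + z{\left(206,A \left(-7\right) \right)}} = \sqrt{25097 - 194} = \sqrt{24903} = 3 \sqrt{2767}$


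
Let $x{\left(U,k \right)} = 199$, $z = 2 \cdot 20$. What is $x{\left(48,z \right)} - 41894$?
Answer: $-41695$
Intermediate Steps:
$z = 40$
$x{\left(48,z \right)} - 41894 = 199 - 41894 = -41695$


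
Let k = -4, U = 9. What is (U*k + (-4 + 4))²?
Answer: 1296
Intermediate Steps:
(U*k + (-4 + 4))² = (9*(-4) + (-4 + 4))² = (-36 + 0)² = (-36)² = 1296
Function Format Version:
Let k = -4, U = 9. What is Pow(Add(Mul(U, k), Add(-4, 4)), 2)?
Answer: 1296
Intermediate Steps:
Pow(Add(Mul(U, k), Add(-4, 4)), 2) = Pow(Add(Mul(9, -4), Add(-4, 4)), 2) = Pow(Add(-36, 0), 2) = Pow(-36, 2) = 1296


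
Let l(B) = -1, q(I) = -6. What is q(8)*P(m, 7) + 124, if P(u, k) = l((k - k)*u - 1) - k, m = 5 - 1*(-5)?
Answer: 172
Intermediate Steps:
m = 10 (m = 5 + 5 = 10)
P(u, k) = -1 - k
q(8)*P(m, 7) + 124 = -6*(-1 - 1*7) + 124 = -6*(-1 - 7) + 124 = -6*(-8) + 124 = 48 + 124 = 172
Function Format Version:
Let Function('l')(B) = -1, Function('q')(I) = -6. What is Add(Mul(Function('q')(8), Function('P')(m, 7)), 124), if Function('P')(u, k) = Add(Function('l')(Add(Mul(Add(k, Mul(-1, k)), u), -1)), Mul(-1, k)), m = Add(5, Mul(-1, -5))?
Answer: 172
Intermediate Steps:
m = 10 (m = Add(5, 5) = 10)
Function('P')(u, k) = Add(-1, Mul(-1, k))
Add(Mul(Function('q')(8), Function('P')(m, 7)), 124) = Add(Mul(-6, Add(-1, Mul(-1, 7))), 124) = Add(Mul(-6, Add(-1, -7)), 124) = Add(Mul(-6, -8), 124) = Add(48, 124) = 172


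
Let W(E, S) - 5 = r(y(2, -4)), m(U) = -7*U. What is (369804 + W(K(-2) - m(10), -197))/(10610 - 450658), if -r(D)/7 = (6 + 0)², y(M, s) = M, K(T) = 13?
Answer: -369557/440048 ≈ -0.83981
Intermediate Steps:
r(D) = -252 (r(D) = -7*(6 + 0)² = -7*6² = -7*36 = -252)
W(E, S) = -247 (W(E, S) = 5 - 252 = -247)
(369804 + W(K(-2) - m(10), -197))/(10610 - 450658) = (369804 - 247)/(10610 - 450658) = 369557/(-440048) = 369557*(-1/440048) = -369557/440048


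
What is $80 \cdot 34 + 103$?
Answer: $2823$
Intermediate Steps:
$80 \cdot 34 + 103 = 2720 + 103 = 2823$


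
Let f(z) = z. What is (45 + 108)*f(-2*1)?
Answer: -306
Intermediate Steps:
(45 + 108)*f(-2*1) = (45 + 108)*(-2*1) = 153*(-2) = -306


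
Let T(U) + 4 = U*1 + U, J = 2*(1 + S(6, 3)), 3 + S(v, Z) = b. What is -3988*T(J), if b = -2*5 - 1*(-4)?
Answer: 143568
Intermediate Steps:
b = -6 (b = -10 + 4 = -6)
S(v, Z) = -9 (S(v, Z) = -3 - 6 = -9)
J = -16 (J = 2*(1 - 9) = 2*(-8) = -16)
T(U) = -4 + 2*U (T(U) = -4 + (U*1 + U) = -4 + (U + U) = -4 + 2*U)
-3988*T(J) = -3988*(-4 + 2*(-16)) = -3988*(-4 - 32) = -3988*(-36) = 143568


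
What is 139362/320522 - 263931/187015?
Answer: -29266453776/29971210915 ≈ -0.97649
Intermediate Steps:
139362/320522 - 263931/187015 = 139362*(1/320522) - 263931*1/187015 = 69681/160261 - 263931/187015 = -29266453776/29971210915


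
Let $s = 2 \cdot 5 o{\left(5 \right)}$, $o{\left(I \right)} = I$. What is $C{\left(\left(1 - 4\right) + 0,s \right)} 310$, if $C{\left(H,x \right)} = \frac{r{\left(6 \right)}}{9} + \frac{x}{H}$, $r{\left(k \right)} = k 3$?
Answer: $- \frac{13640}{3} \approx -4546.7$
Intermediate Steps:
$r{\left(k \right)} = 3 k$
$s = 50$ ($s = 2 \cdot 5 \cdot 5 = 10 \cdot 5 = 50$)
$C{\left(H,x \right)} = 2 + \frac{x}{H}$ ($C{\left(H,x \right)} = \frac{3 \cdot 6}{9} + \frac{x}{H} = 18 \cdot \frac{1}{9} + \frac{x}{H} = 2 + \frac{x}{H}$)
$C{\left(\left(1 - 4\right) + 0,s \right)} 310 = \left(2 + \frac{50}{\left(1 - 4\right) + 0}\right) 310 = \left(2 + \frac{50}{-3 + 0}\right) 310 = \left(2 + \frac{50}{-3}\right) 310 = \left(2 + 50 \left(- \frac{1}{3}\right)\right) 310 = \left(2 - \frac{50}{3}\right) 310 = \left(- \frac{44}{3}\right) 310 = - \frac{13640}{3}$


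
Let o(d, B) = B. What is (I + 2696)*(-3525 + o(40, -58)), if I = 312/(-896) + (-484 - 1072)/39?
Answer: -41564000305/4368 ≈ -9.5156e+6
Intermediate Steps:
I = -175793/4368 (I = 312*(-1/896) - 1556*1/39 = -39/112 - 1556/39 = -175793/4368 ≈ -40.246)
(I + 2696)*(-3525 + o(40, -58)) = (-175793/4368 + 2696)*(-3525 - 58) = (11600335/4368)*(-3583) = -41564000305/4368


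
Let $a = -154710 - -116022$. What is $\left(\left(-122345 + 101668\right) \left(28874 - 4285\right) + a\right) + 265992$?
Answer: $-508199449$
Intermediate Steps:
$a = -38688$ ($a = -154710 + 116022 = -38688$)
$\left(\left(-122345 + 101668\right) \left(28874 - 4285\right) + a\right) + 265992 = \left(\left(-122345 + 101668\right) \left(28874 - 4285\right) - 38688\right) + 265992 = \left(\left(-20677\right) 24589 - 38688\right) + 265992 = \left(-508426753 - 38688\right) + 265992 = -508465441 + 265992 = -508199449$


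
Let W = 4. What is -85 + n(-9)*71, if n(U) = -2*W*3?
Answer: -1789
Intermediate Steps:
n(U) = -24 (n(U) = -2*4*3 = -8*3 = -24)
-85 + n(-9)*71 = -85 - 24*71 = -85 - 1704 = -1789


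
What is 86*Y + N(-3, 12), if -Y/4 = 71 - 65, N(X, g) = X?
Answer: -2067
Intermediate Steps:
Y = -24 (Y = -4*(71 - 65) = -4*6 = -24)
86*Y + N(-3, 12) = 86*(-24) - 3 = -2064 - 3 = -2067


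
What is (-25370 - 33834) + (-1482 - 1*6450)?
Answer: -67136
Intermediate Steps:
(-25370 - 33834) + (-1482 - 1*6450) = -59204 + (-1482 - 6450) = -59204 - 7932 = -67136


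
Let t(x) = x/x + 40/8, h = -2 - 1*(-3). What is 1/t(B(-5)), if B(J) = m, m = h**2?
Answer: 1/6 ≈ 0.16667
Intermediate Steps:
h = 1 (h = -2 + 3 = 1)
m = 1 (m = 1**2 = 1)
B(J) = 1
t(x) = 6 (t(x) = 1 + 40*(1/8) = 1 + 5 = 6)
1/t(B(-5)) = 1/6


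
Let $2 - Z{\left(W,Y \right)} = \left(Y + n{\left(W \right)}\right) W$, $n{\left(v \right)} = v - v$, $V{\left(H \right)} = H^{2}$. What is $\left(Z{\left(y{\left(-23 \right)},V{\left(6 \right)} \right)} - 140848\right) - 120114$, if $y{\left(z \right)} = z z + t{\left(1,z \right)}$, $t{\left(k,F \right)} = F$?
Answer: $-279176$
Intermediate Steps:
$n{\left(v \right)} = 0$
$y{\left(z \right)} = z + z^{2}$ ($y{\left(z \right)} = z z + z = z^{2} + z = z + z^{2}$)
$Z{\left(W,Y \right)} = 2 - W Y$ ($Z{\left(W,Y \right)} = 2 - \left(Y + 0\right) W = 2 - Y W = 2 - W Y$)
$\left(Z{\left(y{\left(-23 \right)},V{\left(6 \right)} \right)} - 140848\right) - 120114 = \left(\left(2 - - 23 \left(1 - 23\right) 6^{2}\right) - 140848\right) - 120114 = \left(\left(2 - \left(-23\right) \left(-22\right) 36\right) - 140848\right) - 120114 = \left(\left(2 - 506 \cdot 36\right) - 140848\right) - 120114 = \left(\left(2 - 18216\right) - 140848\right) - 120114 = \left(-18214 - 140848\right) - 120114 = -159062 - 120114 = -279176$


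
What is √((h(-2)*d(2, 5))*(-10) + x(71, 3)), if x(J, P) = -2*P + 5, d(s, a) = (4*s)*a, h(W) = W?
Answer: √799 ≈ 28.267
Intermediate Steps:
d(s, a) = 4*a*s
x(J, P) = 5 - 2*P
√((h(-2)*d(2, 5))*(-10) + x(71, 3)) = √(-8*5*2*(-10) + (5 - 2*3)) = √(-2*40*(-10) + (5 - 6)) = √(-80*(-10) - 1) = √(800 - 1) = √799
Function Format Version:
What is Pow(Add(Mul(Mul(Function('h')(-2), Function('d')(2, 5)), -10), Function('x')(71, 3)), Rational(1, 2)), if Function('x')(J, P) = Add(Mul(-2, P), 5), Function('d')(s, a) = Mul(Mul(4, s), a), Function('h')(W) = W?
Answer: Pow(799, Rational(1, 2)) ≈ 28.267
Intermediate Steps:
Function('d')(s, a) = Mul(4, a, s)
Function('x')(J, P) = Add(5, Mul(-2, P))
Pow(Add(Mul(Mul(Function('h')(-2), Function('d')(2, 5)), -10), Function('x')(71, 3)), Rational(1, 2)) = Pow(Add(Mul(Mul(-2, Mul(4, 5, 2)), -10), Add(5, Mul(-2, 3))), Rational(1, 2)) = Pow(Add(Mul(Mul(-2, 40), -10), Add(5, -6)), Rational(1, 2)) = Pow(Add(Mul(-80, -10), -1), Rational(1, 2)) = Pow(Add(800, -1), Rational(1, 2)) = Pow(799, Rational(1, 2))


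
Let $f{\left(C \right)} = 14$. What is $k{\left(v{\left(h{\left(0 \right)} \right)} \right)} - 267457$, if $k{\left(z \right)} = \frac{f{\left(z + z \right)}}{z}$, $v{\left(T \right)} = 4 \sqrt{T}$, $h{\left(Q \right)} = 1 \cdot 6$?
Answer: $-267457 + \frac{7 \sqrt{6}}{12} \approx -2.6746 \cdot 10^{5}$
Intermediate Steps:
$h{\left(Q \right)} = 6$
$k{\left(z \right)} = \frac{14}{z}$
$k{\left(v{\left(h{\left(0 \right)} \right)} \right)} - 267457 = \frac{14}{4 \sqrt{6}} - 267457 = 14 \frac{\sqrt{6}}{24} - 267457 = \frac{7 \sqrt{6}}{12} - 267457 = -267457 + \frac{7 \sqrt{6}}{12}$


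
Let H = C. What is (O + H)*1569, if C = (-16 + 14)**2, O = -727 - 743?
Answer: -2300154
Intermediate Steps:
O = -1470
C = 4 (C = (-2)**2 = 4)
H = 4
(O + H)*1569 = (-1470 + 4)*1569 = -1466*1569 = -2300154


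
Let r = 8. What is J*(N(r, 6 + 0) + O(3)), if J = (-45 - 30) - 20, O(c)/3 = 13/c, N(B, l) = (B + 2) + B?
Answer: -2945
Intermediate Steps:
N(B, l) = 2 + 2*B (N(B, l) = (2 + B) + B = 2 + 2*B)
O(c) = 39/c (O(c) = 3*(13/c) = 39/c)
J = -95 (J = -75 - 20 = -95)
J*(N(r, 6 + 0) + O(3)) = -95*((2 + 2*8) + 39/3) = -95*((2 + 16) + 39*(⅓)) = -95*(18 + 13) = -95*31 = -2945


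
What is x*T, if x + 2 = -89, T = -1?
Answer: 91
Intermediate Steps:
x = -91 (x = -2 - 89 = -91)
x*T = -91*(-1) = 91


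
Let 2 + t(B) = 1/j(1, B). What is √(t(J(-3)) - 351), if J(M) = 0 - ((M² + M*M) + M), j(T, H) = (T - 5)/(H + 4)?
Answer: I*√1401/2 ≈ 18.715*I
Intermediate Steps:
j(T, H) = (-5 + T)/(4 + H)
J(M) = -M - 2*M² (J(M) = 0 - ((M² + M²) + M) = 0 - (2*M² + M) = 0 - (M + 2*M²) = 0 + (-M - 2*M²) = -M - 2*M²)
t(B) = -3 - B/4 (t(B) = -2 + 1/((-5 + 1)/(4 + B)) = -2 + 1/(-4/(4 + B)) = -2 + (-1 - B/4) = -3 - B/4)
√(t(J(-3)) - 351) = √((-3 - (-1)*(-3)*(1 + 2*(-3))/4) - 351) = √((-3 - (-1)*(-3)*(1 - 6)/4) - 351) = √((-3 - (-1)*(-3)*(-5)/4) - 351) = √((-3 - ¼*(-15)) - 351) = √((-3 + 15/4) - 351) = √(¾ - 351) = √(-1401/4) = I*√1401/2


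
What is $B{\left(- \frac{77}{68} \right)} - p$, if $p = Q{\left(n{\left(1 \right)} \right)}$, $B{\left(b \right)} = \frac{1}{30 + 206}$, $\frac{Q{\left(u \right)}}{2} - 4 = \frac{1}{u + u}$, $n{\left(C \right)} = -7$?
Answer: $- \frac{12973}{1652} \approx -7.8529$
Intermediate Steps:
$Q{\left(u \right)} = 8 + \frac{1}{u}$ ($Q{\left(u \right)} = 8 + \frac{2}{u + u} = 8 + \frac{2}{2 u} = 8 + 2 \frac{1}{2 u} = 8 + \frac{1}{u}$)
$B{\left(b \right)} = \frac{1}{236}$
$p = \frac{55}{7}$ ($p = 8 + \frac{1}{-7} = 8 - \frac{1}{7} = \frac{55}{7} \approx 7.8571$)
$B{\left(- \frac{77}{68} \right)} - p = \frac{1}{236} - \frac{55}{7} = - \frac{12973}{1652}$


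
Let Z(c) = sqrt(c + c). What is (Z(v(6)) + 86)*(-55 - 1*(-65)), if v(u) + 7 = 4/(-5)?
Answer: 860 + 2*I*sqrt(390) ≈ 860.0 + 39.497*I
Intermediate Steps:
v(u) = -39/5 (v(u) = -7 + 4/(-5) = -7 + 4*(-1/5) = -7 - 4/5 = -39/5)
Z(c) = sqrt(2)*sqrt(c) (Z(c) = sqrt(2*c) = sqrt(2)*sqrt(c))
(Z(v(6)) + 86)*(-55 - 1*(-65)) = (sqrt(2)*sqrt(-39/5) + 86)*(-55 - 1*(-65)) = (sqrt(2)*(I*sqrt(195)/5) + 86)*(-55 + 65) = (I*sqrt(390)/5 + 86)*10 = (86 + I*sqrt(390)/5)*10 = 860 + 2*I*sqrt(390)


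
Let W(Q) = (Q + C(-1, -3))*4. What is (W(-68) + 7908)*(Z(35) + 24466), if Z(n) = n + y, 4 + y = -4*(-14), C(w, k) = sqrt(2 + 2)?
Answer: 187683132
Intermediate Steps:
C(w, k) = 2 (C(w, k) = sqrt(4) = 2)
y = 52 (y = -4 - 4*(-14) = -4 + 56 = 52)
W(Q) = 8 + 4*Q (W(Q) = (Q + 2)*4 = (2 + Q)*4 = 8 + 4*Q)
Z(n) = 52 + n (Z(n) = n + 52 = 52 + n)
(W(-68) + 7908)*(Z(35) + 24466) = ((8 + 4*(-68)) + 7908)*((52 + 35) + 24466) = ((8 - 272) + 7908)*(87 + 24466) = (-264 + 7908)*24553 = 7644*24553 = 187683132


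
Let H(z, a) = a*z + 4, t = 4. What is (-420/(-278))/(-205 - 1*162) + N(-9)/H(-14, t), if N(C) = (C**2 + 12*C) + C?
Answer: 456387/663169 ≈ 0.68819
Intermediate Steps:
N(C) = C**2 + 13*C
H(z, a) = 4 + a*z
(-420/(-278))/(-205 - 1*162) + N(-9)/H(-14, t) = (-420/(-278))/(-205 - 1*162) + (-9*(13 - 9))/(4 + 4*(-14)) = (-420*(-1/278))/(-205 - 162) + (-9*4)/(4 - 56) = (210/139)/(-367) - 36/(-52) = (210/139)*(-1/367) - 36*(-1/52) = -210/51013 + 9/13 = 456387/663169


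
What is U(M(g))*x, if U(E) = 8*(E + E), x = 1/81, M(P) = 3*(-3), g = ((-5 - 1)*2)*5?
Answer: -16/9 ≈ -1.7778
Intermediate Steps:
g = -60 (g = -6*2*5 = -12*5 = -60)
M(P) = -9
x = 1/81 ≈ 0.012346
U(E) = 16*E (U(E) = 8*(2*E) = 16*E)
U(M(g))*x = (16*(-9))*(1/81) = -144*1/81 = -16/9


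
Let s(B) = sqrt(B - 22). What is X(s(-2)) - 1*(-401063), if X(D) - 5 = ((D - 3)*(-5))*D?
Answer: 401188 + 30*I*sqrt(6) ≈ 4.0119e+5 + 73.485*I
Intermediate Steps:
s(B) = sqrt(-22 + B)
X(D) = 5 + D*(15 - 5*D) (X(D) = 5 + ((D - 3)*(-5))*D = 5 + ((-3 + D)*(-5))*D = 5 + (15 - 5*D)*D = 5 + D*(15 - 5*D))
X(s(-2)) - 1*(-401063) = (5 - 5*(sqrt(-22 - 2))**2 + 15*sqrt(-22 - 2)) - 1*(-401063) = (5 - 5*(sqrt(-24))**2 + 15*sqrt(-24)) + 401063 = (5 - 5*(2*I*sqrt(6))**2 + 15*(2*I*sqrt(6))) + 401063 = (5 - 5*(-24) + 30*I*sqrt(6)) + 401063 = (5 + 120 + 30*I*sqrt(6)) + 401063 = (125 + 30*I*sqrt(6)) + 401063 = 401188 + 30*I*sqrt(6)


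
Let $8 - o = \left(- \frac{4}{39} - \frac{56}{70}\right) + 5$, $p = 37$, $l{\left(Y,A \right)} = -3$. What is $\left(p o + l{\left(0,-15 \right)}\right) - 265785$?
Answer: $- \frac{51800503}{195} \approx -2.6564 \cdot 10^{5}$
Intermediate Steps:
$o = \frac{761}{195}$ ($o = 8 - \left(\left(- \frac{4}{39} - \frac{56}{70}\right) + 5\right) = 8 - \left(\left(\left(-4\right) \frac{1}{39} - \frac{4}{5}\right) + 5\right) = 8 - \left(\left(- \frac{4}{39} - \frac{4}{5}\right) + 5\right) = 8 - \left(- \frac{176}{195} + 5\right) = 8 - \frac{799}{195} = \frac{761}{195} \approx 3.9026$)
$\left(p o + l{\left(0,-15 \right)}\right) - 265785 = \left(37 \cdot \frac{761}{195} - 3\right) - 265785 = \left(\frac{28157}{195} - 3\right) - 265785 = \frac{27572}{195} - 265785 = - \frac{51800503}{195}$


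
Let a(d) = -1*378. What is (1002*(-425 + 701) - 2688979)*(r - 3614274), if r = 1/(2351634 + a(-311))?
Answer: 20501005910304733061/2351256 ≈ 8.7192e+12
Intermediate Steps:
a(d) = -378
r = 1/2351256 (r = 1/(2351634 - 378) = 1/2351256 ≈ 4.2530e-7)
(1002*(-425 + 701) - 2688979)*(r - 3614274) = (1002*(-425 + 701) - 2688979)*(1/2351256 - 3614274) = (1002*276 - 2688979)*(-8498083428143/2351256) = (276552 - 2688979)*(-8498083428143/2351256) = -2412427*(-8498083428143/2351256) = 20501005910304733061/2351256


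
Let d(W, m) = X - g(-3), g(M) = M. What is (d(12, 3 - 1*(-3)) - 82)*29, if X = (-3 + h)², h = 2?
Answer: -2262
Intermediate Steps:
X = 1 (X = (-3 + 2)² = (-1)² = 1)
d(W, m) = 4 (d(W, m) = 1 - 1*(-3) = 1 + 3 = 4)
(d(12, 3 - 1*(-3)) - 82)*29 = (4 - 82)*29 = -78*29 = -2262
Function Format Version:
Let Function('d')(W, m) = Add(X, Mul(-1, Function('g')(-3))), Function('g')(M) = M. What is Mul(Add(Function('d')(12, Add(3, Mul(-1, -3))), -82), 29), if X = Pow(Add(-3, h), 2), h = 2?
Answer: -2262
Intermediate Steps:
X = 1 (X = Pow(Add(-3, 2), 2) = Pow(-1, 2) = 1)
Function('d')(W, m) = 4 (Function('d')(W, m) = Add(1, Mul(-1, -3)) = Add(1, 3) = 4)
Mul(Add(Function('d')(12, Add(3, Mul(-1, -3))), -82), 29) = Mul(Add(4, -82), 29) = Mul(-78, 29) = -2262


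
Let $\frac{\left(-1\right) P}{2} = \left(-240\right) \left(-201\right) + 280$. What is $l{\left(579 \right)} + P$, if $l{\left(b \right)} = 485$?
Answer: $-96555$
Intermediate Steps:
$P = -97040$ ($P = - 2 \left(\left(-240\right) \left(-201\right) + 280\right) = - 2 \left(48240 + 280\right) = \left(-2\right) 48520 = -97040$)
$l{\left(579 \right)} + P = 485 - 97040 = -96555$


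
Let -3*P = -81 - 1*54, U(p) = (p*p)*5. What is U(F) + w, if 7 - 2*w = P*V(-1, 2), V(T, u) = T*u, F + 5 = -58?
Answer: 39787/2 ≈ 19894.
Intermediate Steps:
F = -63 (F = -5 - 58 = -63)
U(p) = 5*p**2 (U(p) = p**2*5 = 5*p**2)
P = 45 (P = -(-81 - 1*54)/3 = -(-81 - 54)/3 = -1/3*(-135) = 45)
w = 97/2 (w = 7/2 - 45*(-1*2)/2 = 7/2 - 45*(-2)/2 = 7/2 - 1/2*(-90) = 7/2 + 45 = 97/2 ≈ 48.500)
U(F) + w = 5*(-63)**2 + 97/2 = 5*3969 + 97/2 = 19845 + 97/2 = 39787/2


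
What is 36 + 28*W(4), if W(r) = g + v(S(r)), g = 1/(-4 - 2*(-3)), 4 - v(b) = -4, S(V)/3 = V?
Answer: 2354/9 ≈ 261.56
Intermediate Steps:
S(V) = 3*V
v(b) = 8 (v(b) = 4 - 1*(-4) = 4 + 4 = 8)
g = 1/18 (g = -⅓/(-6) = -⅙*(-⅓) = 1/18 ≈ 0.055556)
W(r) = 145/18 (W(r) = 1/18 + 8 = 145/18)
36 + 28*W(4) = 36 + 28*(145/18) = 36 + 2030/9 = 2354/9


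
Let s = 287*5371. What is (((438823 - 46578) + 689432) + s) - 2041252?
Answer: 581902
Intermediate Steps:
s = 1541477
(((438823 - 46578) + 689432) + s) - 2041252 = (((438823 - 46578) + 689432) + 1541477) - 2041252 = ((392245 + 689432) + 1541477) - 2041252 = (1081677 + 1541477) - 2041252 = 2623154 - 2041252 = 581902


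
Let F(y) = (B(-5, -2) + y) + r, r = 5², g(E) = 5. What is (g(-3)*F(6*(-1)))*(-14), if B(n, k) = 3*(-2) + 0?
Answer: -910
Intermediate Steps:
B(n, k) = -6 (B(n, k) = -6 + 0 = -6)
r = 25
F(y) = 19 + y (F(y) = (-6 + y) + 25 = 19 + y)
(g(-3)*F(6*(-1)))*(-14) = (5*(19 + 6*(-1)))*(-14) = (5*(19 - 6))*(-14) = (5*13)*(-14) = 65*(-14) = -910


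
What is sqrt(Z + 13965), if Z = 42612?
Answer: sqrt(56577) ≈ 237.86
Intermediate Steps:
sqrt(Z + 13965) = sqrt(42612 + 13965) = sqrt(56577)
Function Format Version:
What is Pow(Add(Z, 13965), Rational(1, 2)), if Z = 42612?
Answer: Pow(56577, Rational(1, 2)) ≈ 237.86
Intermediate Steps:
Pow(Add(Z, 13965), Rational(1, 2)) = Pow(Add(42612, 13965), Rational(1, 2)) = Pow(56577, Rational(1, 2))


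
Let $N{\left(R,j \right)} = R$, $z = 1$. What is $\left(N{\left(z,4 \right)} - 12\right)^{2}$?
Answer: $121$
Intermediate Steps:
$\left(N{\left(z,4 \right)} - 12\right)^{2} = \left(1 - 12\right)^{2} = \left(-11\right)^{2} = 121$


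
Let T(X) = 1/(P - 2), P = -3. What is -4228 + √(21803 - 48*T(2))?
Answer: -4228 + √545315/5 ≈ -4080.3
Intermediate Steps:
T(X) = -⅕ (T(X) = 1/(-3 - 2) = 1/(-5) = -⅕)
-4228 + √(21803 - 48*T(2)) = -4228 + √(21803 - 48*(-⅕)) = -4228 + √(21803 + 48/5) = -4228 + √(109063/5) = -4228 + √545315/5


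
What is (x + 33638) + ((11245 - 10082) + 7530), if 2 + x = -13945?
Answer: 28384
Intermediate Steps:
x = -13947 (x = -2 - 13945 = -13947)
(x + 33638) + ((11245 - 10082) + 7530) = (-13947 + 33638) + ((11245 - 10082) + 7530) = 19691 + (1163 + 7530) = 19691 + 8693 = 28384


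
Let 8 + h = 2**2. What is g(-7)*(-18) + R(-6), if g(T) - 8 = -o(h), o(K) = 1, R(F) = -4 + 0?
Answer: -130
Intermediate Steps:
h = -4 (h = -8 + 2**2 = -8 + 4 = -4)
R(F) = -4
g(T) = 7 (g(T) = 8 - 1*1 = 8 - 1 = 7)
g(-7)*(-18) + R(-6) = 7*(-18) - 4 = -126 - 4 = -130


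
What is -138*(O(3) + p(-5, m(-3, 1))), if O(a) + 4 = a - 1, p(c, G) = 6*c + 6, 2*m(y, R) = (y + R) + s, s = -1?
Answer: 3588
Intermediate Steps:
m(y, R) = -1/2 + R/2 + y/2 (m(y, R) = ((y + R) - 1)/2 = ((R + y) - 1)/2 = (-1 + R + y)/2 = -1/2 + R/2 + y/2)
p(c, G) = 6 + 6*c
O(a) = -5 + a (O(a) = -4 + (a - 1) = -4 + (-1 + a) = -5 + a)
-138*(O(3) + p(-5, m(-3, 1))) = -138*((-5 + 3) + (6 + 6*(-5))) = -138*(-2 + (6 - 30)) = -138*(-2 - 24) = -138*(-26) = 3588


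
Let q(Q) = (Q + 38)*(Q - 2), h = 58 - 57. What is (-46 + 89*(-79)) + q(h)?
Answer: -7116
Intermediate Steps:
h = 1
q(Q) = (-2 + Q)*(38 + Q) (q(Q) = (38 + Q)*(-2 + Q) = (-2 + Q)*(38 + Q))
(-46 + 89*(-79)) + q(h) = (-46 + 89*(-79)) + (-76 + 1² + 36*1) = (-46 - 7031) + (-76 + 1 + 36) = -7077 - 39 = -7116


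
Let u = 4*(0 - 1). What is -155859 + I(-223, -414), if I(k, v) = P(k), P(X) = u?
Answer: -155863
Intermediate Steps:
u = -4 (u = 4*(-1) = -4)
P(X) = -4
I(k, v) = -4
-155859 + I(-223, -414) = -155859 - 4 = -155863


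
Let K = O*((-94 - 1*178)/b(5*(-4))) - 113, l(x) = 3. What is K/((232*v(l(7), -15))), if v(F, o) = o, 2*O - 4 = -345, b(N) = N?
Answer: 4053/5800 ≈ 0.69879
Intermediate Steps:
O = -341/2 (O = 2 + (½)*(-345) = 2 - 345/2 = -341/2 ≈ -170.50)
K = -12159/5 (K = -341*(-94 - 1*178)/(2*(5*(-4))) - 113 = -341*(-94 - 178)/(2*(-20)) - 113 = -(-46376)*(-1)/20 - 113 = -341/2*68/5 - 113 = -11594/5 - 113 = -12159/5 ≈ -2431.8)
K/((232*v(l(7), -15))) = -12159/(5*(232*(-15))) = -12159/5/(-3480) = -12159/5*(-1/3480) = 4053/5800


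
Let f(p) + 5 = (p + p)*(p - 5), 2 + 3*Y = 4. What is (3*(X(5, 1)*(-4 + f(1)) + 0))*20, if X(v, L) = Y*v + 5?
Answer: -8500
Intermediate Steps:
Y = ⅔ (Y = -⅔ + (⅓)*4 = -⅔ + 4/3 = ⅔ ≈ 0.66667)
X(v, L) = 5 + 2*v/3 (X(v, L) = 2*v/3 + 5 = 5 + 2*v/3)
f(p) = -5 + 2*p*(-5 + p) (f(p) = -5 + (p + p)*(p - 5) = -5 + (2*p)*(-5 + p) = -5 + 2*p*(-5 + p))
(3*(X(5, 1)*(-4 + f(1)) + 0))*20 = (3*((5 + (⅔)*5)*(-4 + (-5 - 10*1 + 2*1²)) + 0))*20 = (3*((5 + 10/3)*(-4 + (-5 - 10 + 2*1)) + 0))*20 = (3*(25*(-4 + (-5 - 10 + 2))/3 + 0))*20 = (3*(25*(-4 - 13)/3 + 0))*20 = (3*((25/3)*(-17) + 0))*20 = (3*(-425/3 + 0))*20 = (3*(-425/3))*20 = -425*20 = -8500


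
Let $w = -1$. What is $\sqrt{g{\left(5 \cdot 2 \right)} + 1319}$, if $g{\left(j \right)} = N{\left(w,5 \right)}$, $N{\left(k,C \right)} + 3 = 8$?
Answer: $2 \sqrt{331} \approx 36.387$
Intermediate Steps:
$N{\left(k,C \right)} = 5$ ($N{\left(k,C \right)} = -3 + 8 = 5$)
$g{\left(j \right)} = 5$
$\sqrt{g{\left(5 \cdot 2 \right)} + 1319} = \sqrt{5 + 1319} = \sqrt{1324} = 2 \sqrt{331}$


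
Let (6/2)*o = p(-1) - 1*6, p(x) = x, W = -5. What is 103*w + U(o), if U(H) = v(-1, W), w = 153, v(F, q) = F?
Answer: 15758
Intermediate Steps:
o = -7/3 (o = (-1 - 1*6)/3 = (-1 - 6)/3 = (1/3)*(-7) = -7/3 ≈ -2.3333)
U(H) = -1
103*w + U(o) = 103*153 - 1 = 15759 - 1 = 15758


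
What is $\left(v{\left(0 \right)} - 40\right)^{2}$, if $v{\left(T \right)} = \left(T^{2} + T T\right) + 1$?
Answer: $1521$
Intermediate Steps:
$v{\left(T \right)} = 1 + 2 T^{2}$ ($v{\left(T \right)} = \left(T^{2} + T^{2}\right) + 1 = 2 T^{2} + 1 = 1 + 2 T^{2}$)
$\left(v{\left(0 \right)} - 40\right)^{2} = \left(\left(1 + 2 \cdot 0^{2}\right) - 40\right)^{2} = \left(\left(1 + 2 \cdot 0\right) - 40\right)^{2} = \left(\left(1 + 0\right) - 40\right)^{2} = \left(1 - 40\right)^{2} = \left(-39\right)^{2} = 1521$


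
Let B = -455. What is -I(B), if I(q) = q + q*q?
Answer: -206570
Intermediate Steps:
I(q) = q + q²
-I(B) = -(-455)*(1 - 455) = -(-455)*(-454) = -1*206570 = -206570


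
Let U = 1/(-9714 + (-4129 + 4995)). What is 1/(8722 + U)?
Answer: 8848/77172255 ≈ 0.00011465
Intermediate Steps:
U = -1/8848 (U = 1/(-9714 + 866) = 1/(-8848) = -1/8848 ≈ -0.00011302)
1/(8722 + U) = 1/(8722 - 1/8848) = 1/(77172255/8848) = 8848/77172255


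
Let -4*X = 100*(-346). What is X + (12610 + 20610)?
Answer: 41870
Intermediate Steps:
X = 8650 (X = -25*(-346) = -1/4*(-34600) = 8650)
X + (12610 + 20610) = 8650 + (12610 + 20610) = 8650 + 33220 = 41870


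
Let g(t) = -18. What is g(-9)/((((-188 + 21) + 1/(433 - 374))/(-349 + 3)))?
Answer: -30621/821 ≈ -37.297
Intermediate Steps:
g(-9)/((((-188 + 21) + 1/(433 - 374))/(-349 + 3))) = -18*(-349 + 3)/((-188 + 21) + 1/(433 - 374)) = -18*(-346/(-167 + 1/59)) = -18/((-9852/59*(-1/346))) = -18/4926/10207 = -18*10207/4926 = -30621/821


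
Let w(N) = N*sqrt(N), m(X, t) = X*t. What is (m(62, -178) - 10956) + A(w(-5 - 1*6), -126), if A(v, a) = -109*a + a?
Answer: -8384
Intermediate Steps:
w(N) = N**(3/2)
A(v, a) = -108*a
(m(62, -178) - 10956) + A(w(-5 - 1*6), -126) = (62*(-178) - 10956) - 108*(-126) = (-11036 - 10956) + 13608 = -21992 + 13608 = -8384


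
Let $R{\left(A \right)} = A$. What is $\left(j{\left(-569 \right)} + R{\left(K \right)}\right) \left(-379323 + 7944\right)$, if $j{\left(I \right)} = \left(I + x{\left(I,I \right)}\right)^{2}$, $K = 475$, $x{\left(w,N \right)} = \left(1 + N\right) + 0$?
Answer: $-480283663476$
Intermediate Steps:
$x{\left(w,N \right)} = 1 + N$
$j{\left(I \right)} = \left(1 + 2 I\right)^{2}$ ($j{\left(I \right)} = \left(I + \left(1 + I\right)\right)^{2} = \left(1 + 2 I\right)^{2}$)
$\left(j{\left(-569 \right)} + R{\left(K \right)}\right) \left(-379323 + 7944\right) = \left(\left(1 + 2 \left(-569\right)\right)^{2} + 475\right) \left(-379323 + 7944\right) = \left(\left(1 - 1138\right)^{2} + 475\right) \left(-371379\right) = \left(\left(-1137\right)^{2} + 475\right) \left(-371379\right) = \left(1292769 + 475\right) \left(-371379\right) = 1293244 \left(-371379\right) = -480283663476$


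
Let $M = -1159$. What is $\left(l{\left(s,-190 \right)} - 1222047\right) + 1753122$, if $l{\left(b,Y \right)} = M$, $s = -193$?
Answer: $529916$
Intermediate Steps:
$l{\left(b,Y \right)} = -1159$
$\left(l{\left(s,-190 \right)} - 1222047\right) + 1753122 = \left(-1159 - 1222047\right) + 1753122 = -1223206 + 1753122 = 529916$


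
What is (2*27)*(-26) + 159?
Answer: -1245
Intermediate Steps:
(2*27)*(-26) + 159 = 54*(-26) + 159 = -1404 + 159 = -1245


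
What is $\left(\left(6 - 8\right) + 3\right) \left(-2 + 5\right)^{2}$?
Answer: $9$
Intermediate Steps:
$\left(\left(6 - 8\right) + 3\right) \left(-2 + 5\right)^{2} = \left(\left(6 - 8\right) + 3\right) 3^{2} = \left(-2 + 3\right) 9 = 1 \cdot 9 = 9$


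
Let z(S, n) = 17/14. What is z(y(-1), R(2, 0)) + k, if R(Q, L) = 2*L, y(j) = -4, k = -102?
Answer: -1411/14 ≈ -100.79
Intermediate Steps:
z(S, n) = 17/14 (z(S, n) = 17*(1/14) = 17/14)
z(y(-1), R(2, 0)) + k = 17/14 - 102 = -1411/14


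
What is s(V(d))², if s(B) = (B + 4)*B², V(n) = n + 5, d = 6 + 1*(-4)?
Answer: 290521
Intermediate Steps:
d = 2 (d = 6 - 4 = 2)
V(n) = 5 + n
s(B) = B²*(4 + B) (s(B) = (4 + B)*B² = B²*(4 + B))
s(V(d))² = ((5 + 2)²*(4 + (5 + 2)))² = (7²*(4 + 7))² = (49*11)² = 539² = 290521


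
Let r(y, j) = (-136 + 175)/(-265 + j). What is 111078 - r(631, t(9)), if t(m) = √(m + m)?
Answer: 7798463481/70207 + 117*√2/70207 ≈ 1.1108e+5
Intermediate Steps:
t(m) = √2*√m (t(m) = √(2*m) = √2*√m)
r(y, j) = 39/(-265 + j)
111078 - r(631, t(9)) = 111078 - 39/(-265 + √2*√9) = 111078 - 39/(-265 + √2*3) = 111078 - 39/(-265 + 3*√2)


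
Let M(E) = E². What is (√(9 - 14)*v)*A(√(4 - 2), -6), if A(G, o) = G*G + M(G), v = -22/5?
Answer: -88*I*√5/5 ≈ -39.355*I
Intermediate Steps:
v = -22/5 (v = -22*⅕ = -22/5 ≈ -4.4000)
A(G, o) = 2*G² (A(G, o) = G*G + G² = G² + G² = 2*G²)
(√(9 - 14)*v)*A(√(4 - 2), -6) = (√(9 - 14)*(-22/5))*(2*(√(4 - 2))²) = (√(-5)*(-22/5))*(2*(√2)²) = ((I*√5)*(-22/5))*(2*2) = -22*I*√5/5*4 = -88*I*√5/5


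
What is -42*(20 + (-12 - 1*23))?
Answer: 630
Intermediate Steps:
-42*(20 + (-12 - 1*23)) = -42*(20 + (-12 - 23)) = -42*(20 - 35) = -42*(-15) = 630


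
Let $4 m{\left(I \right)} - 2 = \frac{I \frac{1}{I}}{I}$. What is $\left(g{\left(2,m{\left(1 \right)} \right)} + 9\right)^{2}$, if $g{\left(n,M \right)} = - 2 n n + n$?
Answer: $9$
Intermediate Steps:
$m{\left(I \right)} = \frac{1}{2} + \frac{1}{4 I}$ ($m{\left(I \right)} = \frac{1}{2} + \frac{\frac{I}{I} \frac{1}{I}}{4} = \frac{1}{2} + \frac{1 \frac{1}{I}}{4} = \frac{1}{2} + \frac{1}{4 I}$)
$g{\left(n,M \right)} = n - 2 n^{2}$ ($g{\left(n,M \right)} = - 2 n^{2} + n = n - 2 n^{2}$)
$\left(g{\left(2,m{\left(1 \right)} \right)} + 9\right)^{2} = \left(2 \left(1 - 4\right) + 9\right)^{2} = \left(2 \left(-3\right) + 9\right)^{2} = \left(-6 + 9\right)^{2} = 3^{2} = 9$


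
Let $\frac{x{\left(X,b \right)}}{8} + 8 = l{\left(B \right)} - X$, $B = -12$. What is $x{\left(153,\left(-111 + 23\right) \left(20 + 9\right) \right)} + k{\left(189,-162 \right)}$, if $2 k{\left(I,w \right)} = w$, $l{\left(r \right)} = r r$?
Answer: $-217$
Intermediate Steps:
$l{\left(r \right)} = r^{2}$
$k{\left(I,w \right)} = \frac{w}{2}$
$x{\left(X,b \right)} = 1088 - 8 X$ ($x{\left(X,b \right)} = -64 + 8 \left(\left(-12\right)^{2} - X\right) = -64 + 8 \left(144 - X\right) = -64 - \left(-1152 + 8 X\right) = 1088 - 8 X$)
$x{\left(153,\left(-111 + 23\right) \left(20 + 9\right) \right)} + k{\left(189,-162 \right)} = \left(1088 - 1224\right) + \frac{1}{2} \left(-162\right) = \left(1088 - 1224\right) - 81 = -136 - 81 = -217$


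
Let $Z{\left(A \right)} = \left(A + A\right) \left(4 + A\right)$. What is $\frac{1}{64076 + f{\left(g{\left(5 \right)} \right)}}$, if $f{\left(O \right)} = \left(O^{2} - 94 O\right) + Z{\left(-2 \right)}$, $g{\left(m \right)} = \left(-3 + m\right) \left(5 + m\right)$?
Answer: $\frac{1}{62588} \approx 1.5978 \cdot 10^{-5}$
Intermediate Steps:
$Z{\left(A \right)} = 2 A \left(4 + A\right)$
$f{\left(O \right)} = -8 + O^{2} - 94 O$ ($f{\left(O \right)} = \left(O^{2} - 94 O\right) + 2 \left(-2\right) \left(4 - 2\right) = \left(O^{2} - 94 O\right) + 2 \left(-2\right) 2 = \left(O^{2} - 94 O\right) - 8 = -8 + O^{2} - 94 O$)
$\frac{1}{64076 + f{\left(g{\left(5 \right)} \right)}} = \frac{1}{64076 - \left(8 - \left(-15 + 5^{2} + 2 \cdot 5\right)^{2} + 94 \left(-15 + 5^{2} + 2 \cdot 5\right)\right)} = \frac{1}{64076 - \left(8 - \left(-15 + 25 + 10\right)^{2} + 94 \left(-15 + 25 + 10\right)\right)} = \frac{1}{64076 - \left(1888 - 400\right)} = \frac{1}{64076 - 1488} = \frac{1}{62588}$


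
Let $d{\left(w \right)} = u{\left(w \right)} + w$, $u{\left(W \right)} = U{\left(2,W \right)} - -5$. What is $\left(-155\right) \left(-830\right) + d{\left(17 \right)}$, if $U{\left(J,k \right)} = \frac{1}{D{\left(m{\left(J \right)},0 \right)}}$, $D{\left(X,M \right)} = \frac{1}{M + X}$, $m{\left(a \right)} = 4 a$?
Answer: $128680$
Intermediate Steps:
$U{\left(J,k \right)} = 4 J$ ($U{\left(J,k \right)} = \frac{1}{\frac{1}{0 + 4 J}} = \frac{1}{\frac{1}{4 J}} = \frac{1}{\frac{1}{4} \frac{1}{J}} = 4 J$)
$u{\left(W \right)} = 13$ ($u{\left(W \right)} = 4 \cdot 2 - -5 = 8 + 5 = 13$)
$d{\left(w \right)} = 13 + w$
$\left(-155\right) \left(-830\right) + d{\left(17 \right)} = \left(-155\right) \left(-830\right) + \left(13 + 17\right) = 128650 + 30 = 128680$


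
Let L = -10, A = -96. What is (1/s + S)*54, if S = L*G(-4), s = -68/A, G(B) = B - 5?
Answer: 83916/17 ≈ 4936.2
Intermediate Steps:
G(B) = -5 + B
s = 17/24 (s = -68/(-96) = -68*(-1/96) = 17/24 ≈ 0.70833)
S = 90 (S = -10*(-5 - 4) = -10*(-9) = 90)
(1/s + S)*54 = (1/(17/24) + 90)*54 = (24/17 + 90)*54 = (1554/17)*54 = 83916/17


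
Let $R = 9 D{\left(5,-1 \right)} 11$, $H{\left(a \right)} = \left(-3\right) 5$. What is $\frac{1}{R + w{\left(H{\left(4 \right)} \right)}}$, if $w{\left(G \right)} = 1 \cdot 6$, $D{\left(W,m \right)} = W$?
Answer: $\frac{1}{501} \approx 0.001996$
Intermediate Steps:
$H{\left(a \right)} = -15$
$R = 495$ ($R = 9 \cdot 5 \cdot 11 = 45 \cdot 11 = 495$)
$w{\left(G \right)} = 6$
$\frac{1}{R + w{\left(H{\left(4 \right)} \right)}} = \frac{1}{495 + 6} = \frac{1}{501}$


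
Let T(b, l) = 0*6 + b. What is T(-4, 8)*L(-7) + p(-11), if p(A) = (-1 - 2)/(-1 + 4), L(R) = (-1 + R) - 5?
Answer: 51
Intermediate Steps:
L(R) = -6 + R
T(b, l) = b (T(b, l) = 0 + b = b)
p(A) = -1 (p(A) = -3/3 = -3*⅓ = -1)
T(-4, 8)*L(-7) + p(-11) = -4*(-6 - 7) - 1 = -4*(-13) - 1 = 52 - 1 = 51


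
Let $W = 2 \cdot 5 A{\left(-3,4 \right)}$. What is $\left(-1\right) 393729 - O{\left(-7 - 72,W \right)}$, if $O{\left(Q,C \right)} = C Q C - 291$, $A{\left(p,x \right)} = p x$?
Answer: $744162$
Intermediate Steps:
$W = -120$ ($W = 2 \cdot 5 \left(\left(-3\right) 4\right) = 10 \left(-12\right) = -120$)
$O{\left(Q,C \right)} = -291 + Q C^{2}$ ($O{\left(Q,C \right)} = Q C^{2} - 291 = -291 + Q C^{2}$)
$\left(-1\right) 393729 - O{\left(-7 - 72,W \right)} = \left(-1\right) 393729 - \left(-291 + \left(-7 - 72\right) \left(-120\right)^{2}\right) = -393729 - \left(-291 + \left(-7 - 72\right) 14400\right) = -393729 - \left(-291 - 1137600\right) = -393729 - -1137891 = -393729 + 1137891 = 744162$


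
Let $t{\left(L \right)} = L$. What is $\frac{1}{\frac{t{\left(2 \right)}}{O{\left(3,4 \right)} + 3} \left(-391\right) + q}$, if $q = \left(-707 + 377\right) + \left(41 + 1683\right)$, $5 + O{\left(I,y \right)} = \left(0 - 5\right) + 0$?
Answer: $\frac{7}{10540} \approx 0.00066414$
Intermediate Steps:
$O{\left(I,y \right)} = -10$ ($O{\left(I,y \right)} = -5 + \left(\left(0 - 5\right) + 0\right) = -5 + \left(-5 + 0\right) = -5 - 5 = -10$)
$q = 1394$ ($q = -330 + 1724 = 1394$)
$\frac{1}{\frac{t{\left(2 \right)}}{O{\left(3,4 \right)} + 3} \left(-391\right) + q} = \frac{1}{\frac{1}{-10 + 3} \cdot 2 \left(-391\right) + 1394} = \frac{1}{\frac{1}{-7} \cdot 2 \left(-391\right) + 1394} = \frac{1}{\left(- \frac{1}{7}\right) 2 \left(-391\right) + 1394} = \frac{1}{\left(- \frac{2}{7}\right) \left(-391\right) + 1394} = \frac{1}{\frac{782}{7} + 1394} = \frac{1}{\frac{10540}{7}} = \frac{7}{10540}$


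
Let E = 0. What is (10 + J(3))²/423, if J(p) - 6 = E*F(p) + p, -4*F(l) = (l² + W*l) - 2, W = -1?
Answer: 361/423 ≈ 0.85343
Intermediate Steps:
F(l) = ½ - l²/4 + l/4 (F(l) = -((l² - l) - 2)/4 = -(-2 + l² - l)/4 = ½ - l²/4 + l/4)
J(p) = 6 + p (J(p) = 6 + (0*(½ - p²/4 + p/4) + p) = 6 + (0 + p) = 6 + p)
(10 + J(3))²/423 = (10 + (6 + 3))²/423 = (10 + 9)²*(1/423) = 19²*(1/423) = 361*(1/423) = 361/423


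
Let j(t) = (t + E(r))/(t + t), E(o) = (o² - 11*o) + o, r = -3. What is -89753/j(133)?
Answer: -11937149/86 ≈ -1.3880e+5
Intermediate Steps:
E(o) = o² - 10*o
j(t) = (39 + t)/(2*t) (j(t) = (t - 3*(-10 - 3))/(t + t) = (t - 3*(-13))/((2*t)) = (t + 39)*(1/(2*t)) = (39 + t)*(1/(2*t)) = (39 + t)/(2*t))
-89753/j(133) = -89753*266/(39 + 133) = -89753/((½)*(1/133)*172) = -89753/86/133 = -89753*133/86 = -11937149/86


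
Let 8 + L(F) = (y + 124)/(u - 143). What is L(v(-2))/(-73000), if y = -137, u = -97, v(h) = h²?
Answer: 1907/17520000 ≈ 0.00010885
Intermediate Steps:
L(F) = -1907/240 (L(F) = -8 + (-137 + 124)/(-97 - 143) = -8 - 13/(-240) = -8 - 13*(-1/240) = -8 + 13/240 = -1907/240)
L(v(-2))/(-73000) = -1907/240/(-73000) = -1907/240*(-1/73000) = 1907/17520000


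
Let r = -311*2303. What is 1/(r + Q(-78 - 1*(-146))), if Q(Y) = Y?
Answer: -1/716165 ≈ -1.3963e-6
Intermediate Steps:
r = -716233
1/(r + Q(-78 - 1*(-146))) = 1/(-716233 + (-78 - 1*(-146))) = 1/(-716233 + (-78 + 146)) = 1/(-716233 + 68) = 1/(-716165) = -1/716165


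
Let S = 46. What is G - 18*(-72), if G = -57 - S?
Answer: 1193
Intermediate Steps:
G = -103 (G = -57 - 1*46 = -57 - 46 = -103)
G - 18*(-72) = -103 - 18*(-72) = -103 + 1296 = 1193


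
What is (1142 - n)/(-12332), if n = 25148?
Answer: 12003/6166 ≈ 1.9466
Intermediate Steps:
(1142 - n)/(-12332) = (1142 - 1*25148)/(-12332) = (1142 - 25148)*(-1/12332) = -24006*(-1/12332) = 12003/6166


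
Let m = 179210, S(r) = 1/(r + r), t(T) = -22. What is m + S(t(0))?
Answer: 7885239/44 ≈ 1.7921e+5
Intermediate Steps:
S(r) = 1/(2*r)
m + S(t(0)) = 179210 + (1/2)/(-22) = 179210 + (1/2)*(-1/22) = 179210 - 1/44 = 7885239/44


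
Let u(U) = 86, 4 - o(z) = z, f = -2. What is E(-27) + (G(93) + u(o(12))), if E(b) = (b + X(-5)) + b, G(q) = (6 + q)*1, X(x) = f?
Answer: 129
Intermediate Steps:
o(z) = 4 - z
X(x) = -2
G(q) = 6 + q
E(b) = -2 + 2*b (E(b) = (b - 2) + b = (-2 + b) + b = -2 + 2*b)
E(-27) + (G(93) + u(o(12))) = (-2 + 2*(-27)) + ((6 + 93) + 86) = (-2 - 54) + (99 + 86) = -56 + 185 = 129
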